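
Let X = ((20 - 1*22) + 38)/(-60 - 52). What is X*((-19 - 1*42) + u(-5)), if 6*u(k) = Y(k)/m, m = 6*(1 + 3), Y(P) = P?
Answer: 8789/448 ≈ 19.618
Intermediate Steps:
X = -9/28 (X = ((20 - 22) + 38)/(-112) = (-2 + 38)*(-1/112) = 36*(-1/112) = -9/28 ≈ -0.32143)
m = 24 (m = 6*4 = 24)
u(k) = k/144 (u(k) = (k/24)/6 = k/144)
X*((-19 - 1*42) + u(-5)) = -9*((-19 - 1*42) + (1/144)*(-5))/28 = -9*((-19 - 42) - 5/144)/28 = -9*(-61 - 5/144)/28 = -9/28*(-8789/144) = 8789/448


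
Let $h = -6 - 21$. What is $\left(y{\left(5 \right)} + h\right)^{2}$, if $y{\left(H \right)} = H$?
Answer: $484$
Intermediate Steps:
$h = -27$
$\left(y{\left(5 \right)} + h\right)^{2} = \left(5 - 27\right)^{2} = \left(-22\right)^{2} = 484$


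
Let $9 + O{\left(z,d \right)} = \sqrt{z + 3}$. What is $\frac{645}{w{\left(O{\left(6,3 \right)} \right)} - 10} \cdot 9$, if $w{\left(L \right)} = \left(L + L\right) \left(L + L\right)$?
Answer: $\frac{5805}{134} \approx 43.321$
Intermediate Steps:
$O{\left(z,d \right)} = -9 + \sqrt{3 + z}$ ($O{\left(z,d \right)} = -9 + \sqrt{z + 3} = -9 + \sqrt{3 + z}$)
$w{\left(L \right)} = 4 L^{2}$ ($w{\left(L \right)} = 2 L 2 L = 4 L^{2}$)
$\frac{645}{w{\left(O{\left(6,3 \right)} \right)} - 10} \cdot 9 = \frac{645}{4 \left(-9 + \sqrt{3 + 6}\right)^{2} - 10} \cdot 9 = \frac{645}{4 \left(-9 + \sqrt{9}\right)^{2} - 10} \cdot 9 = \frac{645}{4 \left(-9 + 3\right)^{2} - 10} \cdot 9 = \frac{645}{4 \left(-6\right)^{2} - 10} \cdot 9 = \frac{645}{4 \cdot 36 - 10} \cdot 9 = \frac{645}{144 - 10} \cdot 9 = \frac{645}{134} \cdot 9 = \frac{5805}{134}$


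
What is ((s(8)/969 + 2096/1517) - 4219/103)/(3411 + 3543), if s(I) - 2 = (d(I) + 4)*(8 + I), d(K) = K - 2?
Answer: -663034217/116987311214 ≈ -0.0056676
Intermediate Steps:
d(K) = -2 + K
s(I) = 2 + (2 + I)*(8 + I) (s(I) = 2 + ((-2 + I) + 4)*(8 + I) = 2 + (2 + I)*(8 + I))
((s(8)/969 + 2096/1517) - 4219/103)/(3411 + 3543) = (((18 + 8² + 10*8)/969 + 2096/1517) - 4219/103)/(3411 + 3543) = (((18 + 64 + 80)*(1/969) + 2096*(1/1517)) - 4219*1/103)/6954 = ((162*(1/969) + 2096/1517) - 4219/103)*(1/6954) = ((54/323 + 2096/1517) - 4219/103)*(1/6954) = (758926/489991 - 4219/103)*(1/6954) = -1989102651/50469073*1/6954 = -663034217/116987311214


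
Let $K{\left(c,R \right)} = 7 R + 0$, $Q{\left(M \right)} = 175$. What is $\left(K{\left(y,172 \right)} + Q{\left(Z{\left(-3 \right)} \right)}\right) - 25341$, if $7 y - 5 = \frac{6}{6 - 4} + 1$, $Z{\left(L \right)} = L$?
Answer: $-23962$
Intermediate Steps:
$y = \frac{9}{7}$ ($y = \frac{5}{7} + \frac{\frac{6}{6 - 4} + 1}{7} = \frac{5}{7} + \frac{\frac{6}{2} + 1}{7} = \frac{5}{7} + \frac{6 \cdot \frac{1}{2} + 1}{7} = \frac{5}{7} + \frac{3 + 1}{7} = \frac{5}{7} + \frac{1}{7} \cdot 4 = \frac{5}{7} + \frac{4}{7} = \frac{9}{7} \approx 1.2857$)
$K{\left(c,R \right)} = 7 R$
$\left(K{\left(y,172 \right)} + Q{\left(Z{\left(-3 \right)} \right)}\right) - 25341 = \left(7 \cdot 172 + 175\right) - 25341 = \left(1204 + 175\right) - 25341 = 1379 - 25341 = -23962$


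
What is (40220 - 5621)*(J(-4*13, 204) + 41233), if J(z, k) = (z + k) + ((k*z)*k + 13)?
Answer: -73441013766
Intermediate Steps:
J(z, k) = 13 + k + z + z*k**2 (J(z, k) = (k + z) + (z*k**2 + 13) = (k + z) + (13 + z*k**2) = 13 + k + z + z*k**2)
(40220 - 5621)*(J(-4*13, 204) + 41233) = (40220 - 5621)*((13 + 204 - 4*13 - 4*13*204**2) + 41233) = 34599*((13 + 204 - 52 - 52*41616) + 41233) = 34599*((13 + 204 - 52 - 2164032) + 41233) = 34599*(-2163867 + 41233) = 34599*(-2122634) = -73441013766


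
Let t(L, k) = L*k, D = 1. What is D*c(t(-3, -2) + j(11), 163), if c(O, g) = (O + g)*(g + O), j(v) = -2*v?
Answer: 21609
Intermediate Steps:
c(O, g) = (O + g)² (c(O, g) = (O + g)*(O + g) = (O + g)²)
D*c(t(-3, -2) + j(11), 163) = 1*((-3*(-2) - 2*11) + 163)² = 1*((6 - 22) + 163)² = 1*(-16 + 163)² = 1*147² = 1*21609 = 21609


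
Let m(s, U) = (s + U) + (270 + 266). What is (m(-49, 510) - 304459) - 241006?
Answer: -544468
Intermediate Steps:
m(s, U) = 536 + U + s (m(s, U) = (U + s) + 536 = 536 + U + s)
(m(-49, 510) - 304459) - 241006 = ((536 + 510 - 49) - 304459) - 241006 = (997 - 304459) - 241006 = -303462 - 241006 = -544468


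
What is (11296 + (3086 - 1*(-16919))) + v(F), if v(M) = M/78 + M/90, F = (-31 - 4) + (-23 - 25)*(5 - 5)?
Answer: 3662119/117 ≈ 31300.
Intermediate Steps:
F = -35 (F = -35 - 48*0 = -35 + 0 = -35)
v(M) = 14*M/585 (v(M) = M*(1/78) + M*(1/90) = M/78 + M/90 = 14*M/585)
(11296 + (3086 - 1*(-16919))) + v(F) = (11296 + (3086 - 1*(-16919))) + (14/585)*(-35) = (11296 + (3086 + 16919)) - 98/117 = (11296 + 20005) - 98/117 = 31301 - 98/117 = 3662119/117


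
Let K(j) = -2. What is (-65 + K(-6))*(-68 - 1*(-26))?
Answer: 2814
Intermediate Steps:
(-65 + K(-6))*(-68 - 1*(-26)) = (-65 - 2)*(-68 - 1*(-26)) = -67*(-68 + 26) = -67*(-42) = 2814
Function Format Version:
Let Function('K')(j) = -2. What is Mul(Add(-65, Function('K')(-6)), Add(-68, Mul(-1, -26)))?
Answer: 2814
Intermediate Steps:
Mul(Add(-65, Function('K')(-6)), Add(-68, Mul(-1, -26))) = Mul(Add(-65, -2), Add(-68, Mul(-1, -26))) = Mul(-67, Add(-68, 26)) = Mul(-67, -42) = 2814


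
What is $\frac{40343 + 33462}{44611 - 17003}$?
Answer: $\frac{2545}{952} \approx 2.6733$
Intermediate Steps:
$\frac{40343 + 33462}{44611 - 17003} = \frac{73805}{27608} = 73805 \cdot \frac{1}{27608} = \frac{2545}{952}$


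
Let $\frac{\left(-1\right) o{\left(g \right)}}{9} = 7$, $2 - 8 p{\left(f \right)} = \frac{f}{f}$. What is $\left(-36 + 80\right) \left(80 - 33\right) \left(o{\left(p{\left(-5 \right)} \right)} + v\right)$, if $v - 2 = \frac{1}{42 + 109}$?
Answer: $- \frac{19046280}{151} \approx -1.2613 \cdot 10^{5}$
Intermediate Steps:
$p{\left(f \right)} = \frac{1}{8}$ ($p{\left(f \right)} = \frac{1}{4} - \frac{f \frac{1}{f}}{8} = \frac{1}{4} - \frac{1}{8} = \frac{1}{8}$)
$o{\left(g \right)} = -63$ ($o{\left(g \right)} = \left(-9\right) 7 = -63$)
$v = \frac{303}{151}$ ($v = 2 + \frac{1}{42 + 109} = 2 + \frac{1}{151} = \frac{303}{151} \approx 2.0066$)
$\left(-36 + 80\right) \left(80 - 33\right) \left(o{\left(p{\left(-5 \right)} \right)} + v\right) = \left(-36 + 80\right) \left(80 - 33\right) \left(-63 + \frac{303}{151}\right) = 44 \cdot 47 \left(- \frac{9210}{151}\right) = 2068 \left(- \frac{9210}{151}\right) = - \frac{19046280}{151}$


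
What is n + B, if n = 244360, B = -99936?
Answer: 144424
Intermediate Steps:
n + B = 244360 - 99936 = 144424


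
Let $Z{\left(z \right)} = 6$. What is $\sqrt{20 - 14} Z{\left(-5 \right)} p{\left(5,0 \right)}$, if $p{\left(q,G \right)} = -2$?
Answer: $- 12 \sqrt{6} \approx -29.394$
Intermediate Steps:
$\sqrt{20 - 14} Z{\left(-5 \right)} p{\left(5,0 \right)} = \sqrt{20 - 14} \cdot 6 \left(-2\right) = \sqrt{6} \cdot 6 \left(-2\right) = 6 \sqrt{6} \left(-2\right) = - 12 \sqrt{6}$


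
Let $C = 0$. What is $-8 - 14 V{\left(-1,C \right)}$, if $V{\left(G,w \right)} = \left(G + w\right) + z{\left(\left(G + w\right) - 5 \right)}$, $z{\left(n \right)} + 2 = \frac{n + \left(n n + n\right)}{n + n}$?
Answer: $62$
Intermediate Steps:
$z{\left(n \right)} = -2 + \frac{n^{2} + 2 n}{2 n}$ ($z{\left(n \right)} = -2 + \frac{n + \left(n n + n\right)}{n + n} = -2 + \frac{n + \left(n^{2} + n\right)}{2 n} = -2 + \left(n + \left(n + n^{2}\right)\right) \frac{1}{2 n} = -2 + \left(n^{2} + 2 n\right) \frac{1}{2 n} = -2 + \frac{n^{2} + 2 n}{2 n}$)
$V{\left(G,w \right)} = - \frac{7}{2} + \frac{3 G}{2} + \frac{3 w}{2}$ ($V{\left(G,w \right)} = \left(G + w\right) + \left(-1 + \frac{\left(G + w\right) - 5}{2}\right) = \left(G + w\right) + \left(-1 + \frac{-5 + G + w}{2}\right) = \left(G + w\right) - \left(\frac{7}{2} - \frac{G}{2} - \frac{w}{2}\right) = \left(G + w\right) + \left(- \frac{7}{2} + \frac{G}{2} + \frac{w}{2}\right) = - \frac{7}{2} + \frac{3 G}{2} + \frac{3 w}{2}$)
$-8 - 14 V{\left(-1,C \right)} = -8 - 14 \left(- \frac{7}{2} + \frac{3}{2} \left(-1\right) + \frac{3}{2} \cdot 0\right) = -8 - 14 \left(- \frac{7}{2} - \frac{3}{2} + 0\right) = -8 - -70 = -8 + 70 = 62$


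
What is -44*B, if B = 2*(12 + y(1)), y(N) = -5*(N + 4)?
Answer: 1144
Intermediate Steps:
y(N) = -20 - 5*N (y(N) = -5*(4 + N) = -20 - 5*N)
B = -26 (B = 2*(12 + (-20 - 5*1)) = 2*(12 + (-20 - 5)) = 2*(12 - 25) = 2*(-13) = -26)
-44*B = -44*(-26) = 1144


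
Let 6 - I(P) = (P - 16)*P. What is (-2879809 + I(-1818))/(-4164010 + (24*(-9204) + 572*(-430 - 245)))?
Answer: 6214015/4771006 ≈ 1.3025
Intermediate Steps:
I(P) = 6 - P*(-16 + P) (I(P) = 6 - (P - 16)*P = 6 - (-16 + P)*P = 6 - P*(-16 + P))
(-2879809 + I(-1818))/(-4164010 + (24*(-9204) + 572*(-430 - 245))) = (-2879809 + (6 - 1*(-1818)² + 16*(-1818)))/(-4164010 + (24*(-9204) + 572*(-430 - 245))) = (-2879809 + (6 - 1*3305124 - 29088))/(-4164010 + (-220896 + 572*(-675))) = (-2879809 + (6 - 3305124 - 29088))/(-4164010 + (-220896 - 386100)) = (-2879809 - 3334206)/(-4164010 - 606996) = -6214015/(-4771006) = -6214015*(-1/4771006) = 6214015/4771006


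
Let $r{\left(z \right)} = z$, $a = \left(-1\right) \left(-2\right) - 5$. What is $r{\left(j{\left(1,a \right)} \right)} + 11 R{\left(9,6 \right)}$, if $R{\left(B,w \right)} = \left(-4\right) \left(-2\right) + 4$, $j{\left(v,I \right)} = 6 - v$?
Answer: $137$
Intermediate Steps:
$a = -3$ ($a = 2 - 5 = -3$)
$R{\left(B,w \right)} = 12$ ($R{\left(B,w \right)} = 8 + 4 = 12$)
$r{\left(j{\left(1,a \right)} \right)} + 11 R{\left(9,6 \right)} = \left(6 - 1\right) + 11 \cdot 12 = \left(6 - 1\right) + 132 = 5 + 132 = 137$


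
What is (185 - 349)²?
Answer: 26896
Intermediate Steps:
(185 - 349)² = (-164)² = 26896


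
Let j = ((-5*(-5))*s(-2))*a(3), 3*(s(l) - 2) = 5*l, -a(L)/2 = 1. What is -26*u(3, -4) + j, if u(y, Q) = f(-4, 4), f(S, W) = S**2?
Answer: -1048/3 ≈ -349.33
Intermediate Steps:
a(L) = -2 (a(L) = -2*1 = -2)
s(l) = 2 + 5*l/3 (s(l) = 2 + (5*l)/3 = 2 + 5*l/3)
u(y, Q) = 16 (u(y, Q) = (-4)**2 = 16)
j = 200/3 (j = ((-5*(-5))*(2 + (5/3)*(-2)))*(-2) = (25*(2 - 10/3))*(-2) = (25*(-4/3))*(-2) = -100/3*(-2) = 200/3 ≈ 66.667)
-26*u(3, -4) + j = -26*16 + 200/3 = -416 + 200/3 = -1048/3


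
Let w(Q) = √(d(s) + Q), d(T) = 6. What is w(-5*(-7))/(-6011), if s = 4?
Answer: -√41/6011 ≈ -0.0010652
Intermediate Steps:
w(Q) = √(6 + Q)
w(-5*(-7))/(-6011) = √(6 - 5*(-7))/(-6011) = √(6 + 35)*(-1/6011) = √41*(-1/6011) = -√41/6011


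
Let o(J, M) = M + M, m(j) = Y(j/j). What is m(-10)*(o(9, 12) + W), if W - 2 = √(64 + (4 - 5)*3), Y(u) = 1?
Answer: 26 + √61 ≈ 33.810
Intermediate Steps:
m(j) = 1
o(J, M) = 2*M
W = 2 + √61 (W = 2 + √(64 + (4 - 5)*3) = 2 + √(64 - 1*3) = 2 + √(64 - 3) = 2 + √61 ≈ 9.8102)
m(-10)*(o(9, 12) + W) = 1*(2*12 + (2 + √61)) = 1*(24 + (2 + √61)) = 1*(26 + √61) = 26 + √61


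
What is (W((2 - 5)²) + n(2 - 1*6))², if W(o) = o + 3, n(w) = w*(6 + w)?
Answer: 16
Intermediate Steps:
W(o) = 3 + o
(W((2 - 5)²) + n(2 - 1*6))² = ((3 + (2 - 5)²) + (2 - 1*6)*(6 + (2 - 1*6)))² = ((3 + (-3)²) + (2 - 6)*(6 + (2 - 6)))² = ((3 + 9) - 4*(6 - 4))² = (12 - 4*2)² = (12 - 8)² = 4² = 16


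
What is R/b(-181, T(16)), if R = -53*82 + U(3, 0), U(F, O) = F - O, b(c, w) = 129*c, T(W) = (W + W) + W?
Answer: 101/543 ≈ 0.18600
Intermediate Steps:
T(W) = 3*W (T(W) = 2*W + W = 3*W)
R = -4343 (R = -53*82 + (3 - 1*0) = -4346 + (3 + 0) = -4346 + 3 = -4343)
R/b(-181, T(16)) = -4343/(129*(-181)) = -4343/(-23349) = -4343*(-1/23349) = 101/543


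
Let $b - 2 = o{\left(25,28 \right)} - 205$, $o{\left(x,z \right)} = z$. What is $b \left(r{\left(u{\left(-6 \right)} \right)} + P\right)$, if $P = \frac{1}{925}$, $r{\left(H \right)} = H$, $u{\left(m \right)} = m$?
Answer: $\frac{38843}{37} \approx 1049.8$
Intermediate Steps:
$b = -175$ ($b = 2 + \left(28 - 205\right) = 2 - 177 = -175$)
$P = \frac{1}{925} \approx 0.0010811$
$b \left(r{\left(u{\left(-6 \right)} \right)} + P\right) = - 175 \left(-6 + \frac{1}{925}\right) = \left(-175\right) \left(- \frac{5549}{925}\right) = \frac{38843}{37}$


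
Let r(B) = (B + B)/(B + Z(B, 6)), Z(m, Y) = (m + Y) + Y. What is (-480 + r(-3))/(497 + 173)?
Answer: -481/670 ≈ -0.71791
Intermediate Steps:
Z(m, Y) = m + 2*Y (Z(m, Y) = (Y + m) + Y = m + 2*Y)
r(B) = 2*B/(12 + 2*B) (r(B) = (B + B)/(B + (B + 2*6)) = (2*B)/(B + (B + 12)) = (2*B)/(B + (12 + B)) = (2*B)/(12 + 2*B) = 2*B/(12 + 2*B))
(-480 + r(-3))/(497 + 173) = (-480 - 3/(6 - 3))/(497 + 173) = (-480 - 3/3)/670 = (-480 - 3*⅓)*(1/670) = (-480 - 1)*(1/670) = -481*1/670 = -481/670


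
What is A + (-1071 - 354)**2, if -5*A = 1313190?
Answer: 1767987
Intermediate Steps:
A = -262638 (A = -1/5*1313190 = -262638)
A + (-1071 - 354)**2 = -262638 + (-1071 - 354)**2 = -262638 + (-1425)**2 = -262638 + 2030625 = 1767987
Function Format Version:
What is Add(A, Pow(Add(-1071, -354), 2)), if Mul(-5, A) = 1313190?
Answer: 1767987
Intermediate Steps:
A = -262638 (A = Mul(Rational(-1, 5), 1313190) = -262638)
Add(A, Pow(Add(-1071, -354), 2)) = Add(-262638, Pow(Add(-1071, -354), 2)) = Add(-262638, Pow(-1425, 2)) = Add(-262638, 2030625) = 1767987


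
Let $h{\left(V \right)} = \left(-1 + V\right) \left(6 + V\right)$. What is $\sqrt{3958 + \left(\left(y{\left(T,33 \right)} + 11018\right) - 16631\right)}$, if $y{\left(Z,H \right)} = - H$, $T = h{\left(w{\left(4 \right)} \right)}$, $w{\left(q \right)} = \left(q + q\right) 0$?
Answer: $2 i \sqrt{422} \approx 41.085 i$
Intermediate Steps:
$w{\left(q \right)} = 0$ ($w{\left(q \right)} = 2 q 0 = 0$)
$T = -6$ ($T = -6 + 0^{2} + 5 \cdot 0 = -6 + 0 + 0 = -6$)
$\sqrt{3958 + \left(\left(y{\left(T,33 \right)} + 11018\right) - 16631\right)} = \sqrt{3958 + \left(\left(\left(-1\right) 33 + 11018\right) - 16631\right)} = \sqrt{3958 + \left(\left(-33 + 11018\right) - 16631\right)} = \sqrt{3958 + \left(10985 - 16631\right)} = \sqrt{3958 - 5646} = \sqrt{-1688} = 2 i \sqrt{422}$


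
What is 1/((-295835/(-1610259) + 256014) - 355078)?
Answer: -1610259/159518401741 ≈ -1.0095e-5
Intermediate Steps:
1/((-295835/(-1610259) + 256014) - 355078) = 1/((-295835*(-1/1610259) + 256014) - 355078) = 1/((295835/1610259 + 256014) - 355078) = 1/(412249143461/1610259 - 355078) = 1/(-159518401741/1610259) = -1610259/159518401741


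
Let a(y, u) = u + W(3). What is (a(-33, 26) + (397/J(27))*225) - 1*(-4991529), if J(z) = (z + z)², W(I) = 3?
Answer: 1617274717/324 ≈ 4.9916e+6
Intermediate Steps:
J(z) = 4*z² (J(z) = (2*z)² = 4*z²)
a(y, u) = 3 + u (a(y, u) = u + 3 = 3 + u)
(a(-33, 26) + (397/J(27))*225) - 1*(-4991529) = ((3 + 26) + (397/((4*27²)))*225) - 1*(-4991529) = (29 + (397/((4*729)))*225) + 4991529 = (29 + (397/2916)*225) + 4991529 = (29 + 9925/324) + 4991529 = 19321/324 + 4991529 = 1617274717/324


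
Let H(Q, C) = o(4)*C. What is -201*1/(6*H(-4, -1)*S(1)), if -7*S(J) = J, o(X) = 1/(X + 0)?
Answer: -938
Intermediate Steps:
o(X) = 1/X
S(J) = -J/7
H(Q, C) = C/4
-201*1/(6*H(-4, -1)*S(1)) = -201/((6*(-⅐*1))*((¼)*(-1))) = -201/((6*(-⅐))*(-¼)) = -201/((-6/7*(-¼))) = -201/3/14 = -201*14/3 = -938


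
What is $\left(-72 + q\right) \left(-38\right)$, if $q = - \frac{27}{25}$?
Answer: $\frac{69426}{25} \approx 2777.0$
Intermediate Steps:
$q = - \frac{27}{25}$ ($q = \left(-27\right) \frac{1}{25} = - \frac{27}{25} \approx -1.08$)
$\left(-72 + q\right) \left(-38\right) = \left(-72 - \frac{27}{25}\right) \left(-38\right) = \left(- \frac{1827}{25}\right) \left(-38\right) = \frac{69426}{25}$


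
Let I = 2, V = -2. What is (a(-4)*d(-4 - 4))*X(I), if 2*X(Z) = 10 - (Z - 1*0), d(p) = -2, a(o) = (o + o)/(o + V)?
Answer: -32/3 ≈ -10.667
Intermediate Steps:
a(o) = 2*o/(-2 + o) (a(o) = (o + o)/(o - 2) = (2*o)/(-2 + o) = 2*o/(-2 + o))
X(Z) = 5 - Z/2 (X(Z) = (10 - (Z - 1*0))/2 = (10 - (Z + 0))/2 = (10 - Z)/2 = 5 - Z/2)
(a(-4)*d(-4 - 4))*X(I) = ((2*(-4)/(-2 - 4))*(-2))*(5 - ½*2) = ((2*(-4)/(-6))*(-2))*(5 - 1) = ((2*(-4)*(-⅙))*(-2))*4 = ((4/3)*(-2))*4 = -8/3*4 = -32/3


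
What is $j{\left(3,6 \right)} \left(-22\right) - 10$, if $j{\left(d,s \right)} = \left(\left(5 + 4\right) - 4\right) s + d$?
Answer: $-736$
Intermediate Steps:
$j{\left(d,s \right)} = d + 5 s$ ($j{\left(d,s \right)} = \left(9 - 4\right) s + d = 5 s + d = d + 5 s$)
$j{\left(3,6 \right)} \left(-22\right) - 10 = \left(3 + 5 \cdot 6\right) \left(-22\right) - 10 = \left(3 + 30\right) \left(-22\right) - 10 = 33 \left(-22\right) - 10 = -726 - 10 = -736$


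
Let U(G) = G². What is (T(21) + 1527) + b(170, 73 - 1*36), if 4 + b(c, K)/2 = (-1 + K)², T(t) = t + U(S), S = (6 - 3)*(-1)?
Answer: 4141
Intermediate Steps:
S = -3 (S = 3*(-1) = -3)
T(t) = 9 + t (T(t) = t + (-3)² = t + 9 = 9 + t)
b(c, K) = -8 + 2*(-1 + K)²
(T(21) + 1527) + b(170, 73 - 1*36) = ((9 + 21) + 1527) + (-8 + 2*(-1 + (73 - 1*36))²) = (30 + 1527) + (-8 + 2*(-1 + (73 - 36))²) = 1557 + (-8 + 2*(-1 + 37)²) = 1557 + (-8 + 2*36²) = 1557 + (-8 + 2*1296) = 1557 + (-8 + 2592) = 1557 + 2584 = 4141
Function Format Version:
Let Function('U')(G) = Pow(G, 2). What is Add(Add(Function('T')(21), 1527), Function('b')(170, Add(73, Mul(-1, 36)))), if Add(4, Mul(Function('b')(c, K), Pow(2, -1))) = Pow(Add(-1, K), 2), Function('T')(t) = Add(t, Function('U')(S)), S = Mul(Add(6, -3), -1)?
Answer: 4141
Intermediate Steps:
S = -3 (S = Mul(3, -1) = -3)
Function('T')(t) = Add(9, t) (Function('T')(t) = Add(t, Pow(-3, 2)) = Add(t, 9) = Add(9, t))
Function('b')(c, K) = Add(-8, Mul(2, Pow(Add(-1, K), 2)))
Add(Add(Function('T')(21), 1527), Function('b')(170, Add(73, Mul(-1, 36)))) = Add(Add(Add(9, 21), 1527), Add(-8, Mul(2, Pow(Add(-1, Add(73, Mul(-1, 36))), 2)))) = Add(Add(30, 1527), Add(-8, Mul(2, Pow(Add(-1, Add(73, -36)), 2)))) = Add(1557, Add(-8, Mul(2, Pow(Add(-1, 37), 2)))) = Add(1557, Add(-8, Mul(2, Pow(36, 2)))) = Add(1557, Add(-8, Mul(2, 1296))) = Add(1557, Add(-8, 2592)) = Add(1557, 2584) = 4141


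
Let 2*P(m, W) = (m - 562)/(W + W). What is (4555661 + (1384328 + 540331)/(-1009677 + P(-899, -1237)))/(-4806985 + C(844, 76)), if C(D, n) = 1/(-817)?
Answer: -187823576911559549/198185399412669090 ≈ -0.94772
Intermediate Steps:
C(D, n) = -1/817
P(m, W) = (-562 + m)/(4*W) (P(m, W) = ((m - 562)/(W + W))/2 = ((-562 + m)/((2*W)))/2 = ((-562 + m)*(1/(2*W)))/2 = ((-562 + m)/(2*W))/2 = (-562 + m)/(4*W))
(4555661 + (1384328 + 540331)/(-1009677 + P(-899, -1237)))/(-4806985 + C(844, 76)) = (4555661 + (1384328 + 540331)/(-1009677 + (¼)*(-562 - 899)/(-1237)))/(-4806985 - 1/817) = (4555661 + 1924659/(-1009677 + (¼)*(-1/1237)*(-1461)))/(-3927306746/817) = (4555661 + 1924659/(-1009677 + 1461/4948))*(-817/3927306746) = (4555661 + 1924659/(-4995880335/4948))*(-817/3927306746) = (4555661 + 1924659*(-4948/4995880335))*(-817/3927306746) = (4555661 - 1058134748/555097815)*(-817/3927306746) = (2528836408845967/555097815)*(-817/3927306746) = -187823576911559549/198185399412669090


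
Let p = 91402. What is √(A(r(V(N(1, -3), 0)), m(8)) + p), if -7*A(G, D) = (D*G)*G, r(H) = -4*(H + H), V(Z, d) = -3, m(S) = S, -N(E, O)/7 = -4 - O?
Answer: √4446442/7 ≈ 301.24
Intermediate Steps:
N(E, O) = 28 + 7*O (N(E, O) = -7*(-4 - O) = 28 + 7*O)
r(H) = -8*H
A(G, D) = -D*G²/7 (A(G, D) = -D*G*G/7 = -D*G²/7)
√(A(r(V(N(1, -3), 0)), m(8)) + p) = √(-⅐*8*(-8*(-3))² + 91402) = √(-⅐*8*24² + 91402) = √(-⅐*8*576 + 91402) = √(-4608/7 + 91402) = √(635206/7) = √4446442/7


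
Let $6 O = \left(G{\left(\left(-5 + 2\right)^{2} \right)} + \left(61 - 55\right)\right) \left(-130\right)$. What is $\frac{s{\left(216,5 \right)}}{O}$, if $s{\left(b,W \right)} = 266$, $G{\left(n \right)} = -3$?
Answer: $- \frac{266}{65} \approx -4.0923$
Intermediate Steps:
$O = -65$ ($O = \frac{\left(-3 + \left(61 - 55\right)\right) \left(-130\right)}{6} = \frac{\left(-3 + 6\right) \left(-130\right)}{6} = \frac{3 \left(-130\right)}{6} = \frac{1}{6} \left(-390\right) = -65$)
$\frac{s{\left(216,5 \right)}}{O} = \frac{266}{-65} = 266 \left(- \frac{1}{65}\right) = - \frac{266}{65}$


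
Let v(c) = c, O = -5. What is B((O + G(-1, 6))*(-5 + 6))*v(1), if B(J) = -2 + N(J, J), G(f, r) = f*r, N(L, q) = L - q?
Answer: -2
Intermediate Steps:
B(J) = -2 (B(J) = -2 + (J - J) = -2 + 0 = -2)
B((O + G(-1, 6))*(-5 + 6))*v(1) = -2*1 = -2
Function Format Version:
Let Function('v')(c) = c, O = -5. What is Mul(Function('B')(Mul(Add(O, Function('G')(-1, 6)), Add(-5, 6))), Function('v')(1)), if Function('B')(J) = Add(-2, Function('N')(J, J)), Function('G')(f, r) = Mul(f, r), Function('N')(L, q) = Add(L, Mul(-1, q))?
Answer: -2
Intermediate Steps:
Function('B')(J) = -2 (Function('B')(J) = Add(-2, Add(J, Mul(-1, J))) = Add(-2, 0) = -2)
Mul(Function('B')(Mul(Add(O, Function('G')(-1, 6)), Add(-5, 6))), Function('v')(1)) = Mul(-2, 1) = -2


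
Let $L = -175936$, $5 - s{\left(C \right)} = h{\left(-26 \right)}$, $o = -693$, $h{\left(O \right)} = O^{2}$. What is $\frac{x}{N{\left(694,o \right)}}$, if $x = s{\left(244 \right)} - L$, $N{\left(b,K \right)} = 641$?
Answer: $\frac{175265}{641} \approx 273.42$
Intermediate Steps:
$s{\left(C \right)} = -671$ ($s{\left(C \right)} = 5 - \left(-26\right)^{2} = 5 - 676 = -671$)
$x = 175265$ ($x = -671 - -175936 = -671 + 175936 = 175265$)
$\frac{x}{N{\left(694,o \right)}} = \frac{175265}{641}$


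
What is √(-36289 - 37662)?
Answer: I*√73951 ≈ 271.94*I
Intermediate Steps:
√(-36289 - 37662) = √(-73951) = I*√73951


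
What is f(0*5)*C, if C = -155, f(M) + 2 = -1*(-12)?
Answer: -1550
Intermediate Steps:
f(M) = 10 (f(M) = -2 - 1*(-12) = -2 + 12 = 10)
f(0*5)*C = 10*(-155) = -1550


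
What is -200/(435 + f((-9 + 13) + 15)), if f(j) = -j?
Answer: -25/52 ≈ -0.48077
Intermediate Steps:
-200/(435 + f((-9 + 13) + 15)) = -200/(435 - ((-9 + 13) + 15)) = -200/(435 - (4 + 15)) = -200/(435 - 1*19) = -200/(435 - 19) = -200/416 = -200*1/416 = -25/52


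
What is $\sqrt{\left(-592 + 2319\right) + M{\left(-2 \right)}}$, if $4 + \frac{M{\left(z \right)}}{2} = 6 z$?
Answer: $\sqrt{1695} \approx 41.17$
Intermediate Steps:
$M{\left(z \right)} = -8 + 12 z$ ($M{\left(z \right)} = -8 + 2 \cdot 6 z = -8 + 12 z$)
$\sqrt{\left(-592 + 2319\right) + M{\left(-2 \right)}} = \sqrt{\left(-592 + 2319\right) + \left(-8 + 12 \left(-2\right)\right)} = \sqrt{1727 - 32} = \sqrt{1695}$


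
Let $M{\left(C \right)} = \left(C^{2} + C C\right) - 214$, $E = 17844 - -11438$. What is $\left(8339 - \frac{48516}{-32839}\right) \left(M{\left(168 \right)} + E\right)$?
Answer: $\frac{23422228400492}{32839} \approx 7.1324 \cdot 10^{8}$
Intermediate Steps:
$E = 29282$ ($E = 17844 + 11438 = 29282$)
$M{\left(C \right)} = -214 + 2 C^{2}$ ($M{\left(C \right)} = \left(C^{2} + C^{2}\right) - 214 = 2 C^{2} - 214 = -214 + 2 C^{2}$)
$\left(8339 - \frac{48516}{-32839}\right) \left(M{\left(168 \right)} + E\right) = \left(8339 - \frac{48516}{-32839}\right) \left(\left(-214 + 2 \cdot 168^{2}\right) + 29282\right) = \left(8339 - - \frac{48516}{32839}\right) \left(\left(-214 + 2 \cdot 28224\right) + 29282\right) = \left(8339 + \frac{48516}{32839}\right) \left(\left(-214 + 56448\right) + 29282\right) = \frac{273892937 \left(56234 + 29282\right)}{32839} = \frac{273892937}{32839} \cdot 85516 = \frac{23422228400492}{32839}$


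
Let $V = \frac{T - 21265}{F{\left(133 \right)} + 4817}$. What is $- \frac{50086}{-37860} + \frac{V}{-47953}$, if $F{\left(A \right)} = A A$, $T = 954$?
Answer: $\frac{2252295569717}{1702485668895} \approx 1.3229$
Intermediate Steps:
$F{\left(A \right)} = A^{2}$
$V = - \frac{20311}{22506}$ ($V = \frac{954 - 21265}{133^{2} + 4817} = - \frac{20311}{17689 + 4817} = - \frac{20311}{22506} \approx -0.90247$)
$- \frac{50086}{-37860} + \frac{V}{-47953} = - \frac{50086}{-37860} - \frac{20311}{22506 \left(-47953\right)} = \left(-50086\right) \left(- \frac{1}{37860}\right) - - \frac{20311}{1079230218} = \frac{25043}{18930} + \frac{20311}{1079230218} = \frac{2252295569717}{1702485668895}$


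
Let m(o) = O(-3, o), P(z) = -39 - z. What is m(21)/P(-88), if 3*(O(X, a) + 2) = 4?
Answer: -2/147 ≈ -0.013605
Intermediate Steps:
O(X, a) = -⅔ (O(X, a) = -2 + (⅓)*4 = -2 + 4/3 = -⅔)
m(o) = -⅔
m(21)/P(-88) = -2/(3*(-39 - 1*(-88))) = -2/(3*(-39 + 88)) = -⅔/49 = -⅔*1/49 = -2/147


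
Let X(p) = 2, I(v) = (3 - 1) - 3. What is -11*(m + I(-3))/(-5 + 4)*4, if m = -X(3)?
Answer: -132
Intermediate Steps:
I(v) = -1 (I(v) = 2 - 3 = -1)
m = -2 (m = -1*2 = -2)
-11*(m + I(-3))/(-5 + 4)*4 = -11*(-2 - 1)/(-5 + 4)*4 = -(-33)/(-1)*4 = -(-33)*(-1)*4 = -11*3*4 = -33*4 = -132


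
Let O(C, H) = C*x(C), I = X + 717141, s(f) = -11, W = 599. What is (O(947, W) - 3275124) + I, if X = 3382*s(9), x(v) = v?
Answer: -1698376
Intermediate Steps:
X = -37202 (X = 3382*(-11) = -37202)
I = 679939 (I = -37202 + 717141 = 679939)
O(C, H) = C² (O(C, H) = C*C = C²)
(O(947, W) - 3275124) + I = (947² - 3275124) + 679939 = (896809 - 3275124) + 679939 = -2378315 + 679939 = -1698376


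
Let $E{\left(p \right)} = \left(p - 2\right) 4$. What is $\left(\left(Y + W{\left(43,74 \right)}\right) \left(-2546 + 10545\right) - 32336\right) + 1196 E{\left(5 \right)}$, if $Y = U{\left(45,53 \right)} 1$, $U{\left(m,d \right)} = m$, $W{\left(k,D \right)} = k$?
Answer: $685928$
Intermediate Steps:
$E{\left(p \right)} = -8 + 4 p$ ($E{\left(p \right)} = \left(-2 + p\right) 4 = -8 + 4 p$)
$Y = 45$ ($Y = 45 \cdot 1 = 45$)
$\left(\left(Y + W{\left(43,74 \right)}\right) \left(-2546 + 10545\right) - 32336\right) + 1196 E{\left(5 \right)} = \left(\left(45 + 43\right) \left(-2546 + 10545\right) - 32336\right) + 1196 \left(-8 + 4 \cdot 5\right) = \left(88 \cdot 7999 - 32336\right) + 1196 \left(-8 + 20\right) = \left(703912 - 32336\right) + 1196 \cdot 12 = 671576 + 14352 = 685928$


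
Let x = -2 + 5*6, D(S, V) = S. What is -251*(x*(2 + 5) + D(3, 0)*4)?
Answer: -52208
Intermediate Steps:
x = 28 (x = -2 + 30 = 28)
-251*(x*(2 + 5) + D(3, 0)*4) = -251*(28*(2 + 5) + 3*4) = -251*(28*7 + 12) = -251*(196 + 12) = -251*208 = -52208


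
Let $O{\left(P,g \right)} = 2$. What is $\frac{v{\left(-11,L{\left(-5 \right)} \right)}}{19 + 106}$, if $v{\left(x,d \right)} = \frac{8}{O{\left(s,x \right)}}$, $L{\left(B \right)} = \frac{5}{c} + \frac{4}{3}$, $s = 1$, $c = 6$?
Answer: $\frac{4}{125} \approx 0.032$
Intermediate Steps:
$L{\left(B \right)} = \frac{13}{6}$ ($L{\left(B \right)} = \frac{5}{6} + \frac{4}{3} = \frac{13}{6}$)
$v{\left(x,d \right)} = 4$ ($v{\left(x,d \right)} = \frac{8}{2} = 8 \cdot \frac{1}{2} = 4$)
$\frac{v{\left(-11,L{\left(-5 \right)} \right)}}{19 + 106} = \frac{1}{19 + 106} \cdot 4 = \frac{1}{125} \cdot 4 = \frac{4}{125}$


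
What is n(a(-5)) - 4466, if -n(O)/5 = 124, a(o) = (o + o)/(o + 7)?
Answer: -5086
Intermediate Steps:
a(o) = 2*o/(7 + o) (a(o) = (2*o)/(7 + o) = 2*o/(7 + o))
n(O) = -620 (n(O) = -5*124 = -620)
n(a(-5)) - 4466 = -620 - 4466 = -5086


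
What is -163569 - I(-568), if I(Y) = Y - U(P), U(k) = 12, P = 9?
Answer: -162989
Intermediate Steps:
I(Y) = -12 + Y (I(Y) = Y - 1*12 = Y - 12 = -12 + Y)
-163569 - I(-568) = -163569 - (-12 - 568) = -163569 - 1*(-580) = -163569 + 580 = -162989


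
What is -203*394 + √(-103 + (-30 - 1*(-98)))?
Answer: -79982 + I*√35 ≈ -79982.0 + 5.9161*I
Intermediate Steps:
-203*394 + √(-103 + (-30 - 1*(-98))) = -79982 + √(-103 + (-30 + 98)) = -79982 + √(-103 + 68) = -79982 + √(-35) = -79982 + I*√35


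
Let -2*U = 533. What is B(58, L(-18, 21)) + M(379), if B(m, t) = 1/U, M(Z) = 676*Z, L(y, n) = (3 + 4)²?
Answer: 136556730/533 ≈ 2.5620e+5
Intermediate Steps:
L(y, n) = 49 (L(y, n) = 7² = 49)
U = -533/2 (U = -½*533 = -533/2 ≈ -266.50)
B(m, t) = -2/533 (B(m, t) = 1/(-533/2) = -2/533)
B(58, L(-18, 21)) + M(379) = -2/533 + 676*379 = -2/533 + 256204 = 136556730/533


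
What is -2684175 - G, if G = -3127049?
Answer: 442874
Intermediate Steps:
-2684175 - G = -2684175 - 1*(-3127049) = -2684175 + 3127049 = 442874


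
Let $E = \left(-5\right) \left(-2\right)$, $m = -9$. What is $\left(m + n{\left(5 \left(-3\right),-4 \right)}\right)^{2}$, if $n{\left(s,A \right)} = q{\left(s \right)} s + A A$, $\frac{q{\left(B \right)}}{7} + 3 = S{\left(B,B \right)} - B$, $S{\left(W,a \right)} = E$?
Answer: $5303809$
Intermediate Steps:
$E = 10$
$S{\left(W,a \right)} = 10$
$q{\left(B \right)} = 49 - 7 B$ ($q{\left(B \right)} = -21 + 7 \left(10 - B\right) = -21 - \left(-70 + 7 B\right) = 49 - 7 B$)
$n{\left(s,A \right)} = A^{2} + s \left(49 - 7 s\right)$ ($n{\left(s,A \right)} = \left(49 - 7 s\right) s + A A = s \left(49 - 7 s\right) + A^{2} = A^{2} + s \left(49 - 7 s\right)$)
$\left(m + n{\left(5 \left(-3\right),-4 \right)}\right)^{2} = \left(-9 + \left(\left(-4\right)^{2} - 7 \cdot 5 \left(-3\right) \left(-7 + 5 \left(-3\right)\right)\right)\right)^{2} = \left(-9 + \left(16 - - 105 \left(-7 - 15\right)\right)\right)^{2} = \left(-9 + \left(16 - \left(-105\right) \left(-22\right)\right)\right)^{2} = \left(-9 + \left(16 - 2310\right)\right)^{2} = \left(-9 - 2294\right)^{2} = \left(-2303\right)^{2} = 5303809$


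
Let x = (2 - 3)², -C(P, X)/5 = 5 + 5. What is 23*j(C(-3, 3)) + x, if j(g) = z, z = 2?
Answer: 47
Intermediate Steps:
C(P, X) = -50 (C(P, X) = -5*(5 + 5) = -5*10 = -50)
j(g) = 2
x = 1 (x = (-1)² = 1)
23*j(C(-3, 3)) + x = 23*2 + 1 = 46 + 1 = 47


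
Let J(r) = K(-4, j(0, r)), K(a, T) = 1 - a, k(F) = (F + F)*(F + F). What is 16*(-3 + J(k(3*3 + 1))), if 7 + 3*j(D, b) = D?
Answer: 32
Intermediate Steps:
j(D, b) = -7/3 + D/3
k(F) = 4*F² (k(F) = (2*F)*(2*F) = 4*F²)
J(r) = 5 (J(r) = 1 - 1*(-4) = 1 + 4 = 5)
16*(-3 + J(k(3*3 + 1))) = 16*(-3 + 5) = 16*2 = 32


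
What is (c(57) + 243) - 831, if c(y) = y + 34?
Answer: -497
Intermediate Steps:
c(y) = 34 + y
(c(57) + 243) - 831 = ((34 + 57) + 243) - 831 = (91 + 243) - 831 = 334 - 831 = -497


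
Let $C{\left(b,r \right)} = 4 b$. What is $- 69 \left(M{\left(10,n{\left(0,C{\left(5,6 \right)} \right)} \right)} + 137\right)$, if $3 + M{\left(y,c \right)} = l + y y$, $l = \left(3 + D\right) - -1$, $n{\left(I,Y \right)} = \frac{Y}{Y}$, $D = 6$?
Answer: $-16836$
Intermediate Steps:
$n{\left(I,Y \right)} = 1$
$l = 10$ ($l = \left(3 + 6\right) - -1 = 9 + 1 = 10$)
$M{\left(y,c \right)} = 7 + y^{2}$ ($M{\left(y,c \right)} = -3 + \left(10 + y y\right) = -3 + \left(10 + y^{2}\right) = 7 + y^{2}$)
$- 69 \left(M{\left(10,n{\left(0,C{\left(5,6 \right)} \right)} \right)} + 137\right) = - 69 \left(\left(7 + 10^{2}\right) + 137\right) = - 69 \left(\left(7 + 100\right) + 137\right) = - 69 \left(107 + 137\right) = \left(-69\right) 244 = -16836$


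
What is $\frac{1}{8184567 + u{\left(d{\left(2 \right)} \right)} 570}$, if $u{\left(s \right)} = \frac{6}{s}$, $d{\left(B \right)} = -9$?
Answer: $\frac{1}{8184187} \approx 1.2219 \cdot 10^{-7}$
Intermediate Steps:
$\frac{1}{8184567 + u{\left(d{\left(2 \right)} \right)} 570} = \frac{1}{8184567 + \frac{6}{-9} \cdot 570} = \frac{1}{8184567 + 6 \left(- \frac{1}{9}\right) 570} = \frac{1}{8184567 - 380} = \frac{1}{8184187}$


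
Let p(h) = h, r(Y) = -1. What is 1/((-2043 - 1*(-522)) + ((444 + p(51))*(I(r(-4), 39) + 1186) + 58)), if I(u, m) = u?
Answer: 1/585112 ≈ 1.7091e-6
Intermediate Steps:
1/((-2043 - 1*(-522)) + ((444 + p(51))*(I(r(-4), 39) + 1186) + 58)) = 1/((-2043 - 1*(-522)) + ((444 + 51)*(-1 + 1186) + 58)) = 1/((-2043 + 522) + (495*1185 + 58)) = 1/(-1521 + (586575 + 58)) = 1/(-1521 + 586633) = 1/585112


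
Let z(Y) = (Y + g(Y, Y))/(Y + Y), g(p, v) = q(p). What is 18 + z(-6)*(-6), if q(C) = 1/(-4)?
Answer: 119/8 ≈ 14.875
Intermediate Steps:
q(C) = -¼
g(p, v) = -¼
z(Y) = (-¼ + Y)/(2*Y) (z(Y) = (Y - ¼)/(Y + Y) = (-¼ + Y)/((2*Y)) = (-¼ + Y)*(1/(2*Y)) = (-¼ + Y)/(2*Y))
18 + z(-6)*(-6) = 18 + ((⅛)*(-1 + 4*(-6))/(-6))*(-6) = 18 + ((⅛)*(-⅙)*(-1 - 24))*(-6) = 18 + ((⅛)*(-⅙)*(-25))*(-6) = 18 + (25/48)*(-6) = 18 - 25/8 = 119/8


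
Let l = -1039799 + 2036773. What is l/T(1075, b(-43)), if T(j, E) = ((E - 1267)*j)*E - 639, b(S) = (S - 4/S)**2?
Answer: 79266411818/90320816733777 ≈ 0.00087761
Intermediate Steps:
l = 996974
T(j, E) = -639 + E*j*(-1267 + E) (T(j, E) = ((-1267 + E)*j)*E - 639 = (j*(-1267 + E))*E - 639 = E*j*(-1267 + E) - 639 = -639 + E*j*(-1267 + E))
l/T(1075, b(-43)) = 996974/(-639 + 1075*((-4 + (-43)**2)**2/(-43)**2)**2 - 1267*(-4 + (-43)**2)**2/(-43)**2*1075) = 996974/(-639 + 1075*((-4 + 1849)**2/1849)**2 - 1267*(-4 + 1849)**2/1849*1075) = 996974/(-639 + 1075*((1/1849)*1845**2)**2 - 1267*(1/1849)*1845**2*1075) = 996974/(-639 + 1075*((1/1849)*3404025)**2 - 1267*(1/1849)*3404025*1075) = 996974/(-639 + 1075*(3404025/1849)**2 - 1267*3404025/1849*1075) = 996974/(-639 + 1075*(11587386200625/3418801) - 107822491875/43) = 996974/(-639 + 289684655015625/79507 - 107822491875/43) = 996974/(90320816733777/79507) = 996974*(79507/90320816733777) = 79266411818/90320816733777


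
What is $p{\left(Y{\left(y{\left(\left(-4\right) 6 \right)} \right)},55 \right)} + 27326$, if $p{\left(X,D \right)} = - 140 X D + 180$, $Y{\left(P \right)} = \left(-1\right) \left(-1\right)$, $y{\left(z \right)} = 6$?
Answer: $19806$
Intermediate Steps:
$Y{\left(P \right)} = 1$
$p{\left(X,D \right)} = 180 - 140 D X$ ($p{\left(X,D \right)} = - 140 D X + 180 = 180 - 140 D X$)
$p{\left(Y{\left(y{\left(\left(-4\right) 6 \right)} \right)},55 \right)} + 27326 = \left(180 - 7700 \cdot 1\right) + 27326 = \left(180 - 7700\right) + 27326 = -7520 + 27326 = 19806$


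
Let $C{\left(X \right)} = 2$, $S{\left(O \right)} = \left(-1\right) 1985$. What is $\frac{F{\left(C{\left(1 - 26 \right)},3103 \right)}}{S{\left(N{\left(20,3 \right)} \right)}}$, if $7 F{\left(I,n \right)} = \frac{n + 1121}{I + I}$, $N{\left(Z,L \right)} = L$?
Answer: $- \frac{1056}{13895} \approx -0.075999$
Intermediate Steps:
$S{\left(O \right)} = -1985$
$F{\left(I,n \right)} = \frac{1121 + n}{14 I}$ ($F{\left(I,n \right)} = \frac{\left(n + 1121\right) \frac{1}{I + I}}{7} = \frac{\left(1121 + n\right) \frac{1}{2 I}}{7} = \frac{\frac{1}{2} \frac{1}{I} \left(1121 + n\right)}{7} = \frac{1121 + n}{14 I}$)
$\frac{F{\left(C{\left(1 - 26 \right)},3103 \right)}}{S{\left(N{\left(20,3 \right)} \right)}} = \frac{\frac{1}{14} \cdot \frac{1}{2} \left(1121 + 3103\right)}{-1985} = \frac{1}{14} \cdot \frac{1}{2} \cdot 4224 \left(- \frac{1}{1985}\right) = \frac{1056}{7} \left(- \frac{1}{1985}\right) = - \frac{1056}{13895}$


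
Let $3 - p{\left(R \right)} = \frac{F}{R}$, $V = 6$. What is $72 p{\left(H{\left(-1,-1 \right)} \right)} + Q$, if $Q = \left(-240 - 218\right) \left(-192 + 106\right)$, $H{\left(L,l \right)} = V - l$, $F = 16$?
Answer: $\frac{276076}{7} \approx 39439.0$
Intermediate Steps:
$H{\left(L,l \right)} = 6 - l$
$p{\left(R \right)} = 3 - \frac{16}{R}$
$Q = 39388$ ($Q = \left(-458\right) \left(-86\right) = 39388$)
$72 p{\left(H{\left(-1,-1 \right)} \right)} + Q = 72 \left(3 - \frac{16}{6 - -1}\right) + 39388 = 72 \left(3 - \frac{16}{6 + 1}\right) + 39388 = 72 \left(3 - \frac{16}{7}\right) + 39388 = 72 \cdot \frac{5}{7} + 39388 = \frac{360}{7} + 39388 = \frac{276076}{7}$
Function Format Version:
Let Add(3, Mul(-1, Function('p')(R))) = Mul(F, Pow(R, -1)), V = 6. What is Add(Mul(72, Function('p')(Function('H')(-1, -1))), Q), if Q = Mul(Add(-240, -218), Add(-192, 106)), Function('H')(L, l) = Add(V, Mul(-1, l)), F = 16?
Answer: Rational(276076, 7) ≈ 39439.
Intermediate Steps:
Function('H')(L, l) = Add(6, Mul(-1, l))
Function('p')(R) = Add(3, Mul(-16, Pow(R, -1))) (Function('p')(R) = Add(3, Mul(-1, Mul(16, Pow(R, -1)))) = Add(3, Mul(-16, Pow(R, -1))))
Q = 39388 (Q = Mul(-458, -86) = 39388)
Add(Mul(72, Function('p')(Function('H')(-1, -1))), Q) = Add(Mul(72, Add(3, Mul(-16, Pow(Add(6, Mul(-1, -1)), -1)))), 39388) = Add(Mul(72, Add(3, Mul(-16, Pow(Add(6, 1), -1)))), 39388) = Add(Mul(72, Add(3, Mul(-16, Pow(7, -1)))), 39388) = Add(Mul(72, Add(3, Mul(-16, Rational(1, 7)))), 39388) = Add(Mul(72, Add(3, Rational(-16, 7))), 39388) = Add(Mul(72, Rational(5, 7)), 39388) = Add(Rational(360, 7), 39388) = Rational(276076, 7)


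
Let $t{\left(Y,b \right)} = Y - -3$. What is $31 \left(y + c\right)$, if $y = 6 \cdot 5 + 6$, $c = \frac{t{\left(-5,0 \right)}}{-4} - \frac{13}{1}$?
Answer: $\frac{1457}{2} \approx 728.5$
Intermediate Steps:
$t{\left(Y,b \right)} = 3 + Y$ ($t{\left(Y,b \right)} = Y + 3 = 3 + Y$)
$c = - \frac{25}{2}$ ($c = \frac{3 - 5}{-4} - \frac{13}{1} = \left(-2\right) \left(- \frac{1}{4}\right) - 13 = \frac{1}{2} - 13 = - \frac{25}{2} \approx -12.5$)
$y = 36$ ($y = 30 + 6 = 36$)
$31 \left(y + c\right) = 31 \left(36 - \frac{25}{2}\right) = 31 \cdot \frac{47}{2} = \frac{1457}{2}$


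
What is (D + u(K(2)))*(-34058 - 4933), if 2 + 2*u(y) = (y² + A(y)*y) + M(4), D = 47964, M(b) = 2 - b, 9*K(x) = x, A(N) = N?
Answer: -50492383222/27 ≈ -1.8701e+9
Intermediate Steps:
K(x) = x/9
u(y) = -2 + y² (u(y) = -1 + ((y² + y*y) + (2 - 1*4))/2 = -1 + ((y² + y²) + (2 - 4))/2 = -1 + (2*y² - 2)/2 = -1 + (-2 + 2*y²)/2 = -1 + (-1 + y²) = -2 + y²)
(D + u(K(2)))*(-34058 - 4933) = (47964 + (-2 + ((⅑)*2)²))*(-34058 - 4933) = (47964 + (-2 + (2/9)²))*(-38991) = (47964 + (-2 + 4/81))*(-38991) = (47964 - 158/81)*(-38991) = (3884926/81)*(-38991) = -50492383222/27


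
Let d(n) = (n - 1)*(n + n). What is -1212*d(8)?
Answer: -135744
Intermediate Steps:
d(n) = 2*n*(-1 + n) (d(n) = (-1 + n)*(2*n) = 2*n*(-1 + n))
-1212*d(8) = -2424*8*(-1 + 8) = -2424*8*7 = -1212*112 = -135744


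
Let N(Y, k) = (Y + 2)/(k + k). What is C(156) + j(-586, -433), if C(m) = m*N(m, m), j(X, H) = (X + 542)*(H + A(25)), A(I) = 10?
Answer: 18691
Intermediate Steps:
N(Y, k) = (2 + Y)/(2*k) (N(Y, k) = (2 + Y)/((2*k)) = (2 + Y)*(1/(2*k)) = (2 + Y)/(2*k))
j(X, H) = (10 + H)*(542 + X) (j(X, H) = (X + 542)*(H + 10) = (542 + X)*(10 + H) = (10 + H)*(542 + X))
C(m) = 1 + m/2 (C(m) = m*((2 + m)/(2*m)) = 1 + m/2)
C(156) + j(-586, -433) = (1 + (½)*156) + (5420 + 10*(-586) + 542*(-433) - 433*(-586)) = (1 + 78) + (5420 - 5860 - 234686 + 253738) = 79 + 18612 = 18691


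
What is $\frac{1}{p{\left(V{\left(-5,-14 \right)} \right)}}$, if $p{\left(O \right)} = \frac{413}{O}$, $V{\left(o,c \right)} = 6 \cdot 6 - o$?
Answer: $\frac{41}{413} \approx 0.099274$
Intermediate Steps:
$V{\left(o,c \right)} = 36 - o$
$\frac{1}{p{\left(V{\left(-5,-14 \right)} \right)}} = \frac{1}{413 \frac{1}{36 - -5}} = \frac{1}{413 \frac{1}{36 + 5}} = \frac{1}{413 \cdot \frac{1}{41}} = \frac{1}{\frac{413}{41}} = \frac{41}{413}$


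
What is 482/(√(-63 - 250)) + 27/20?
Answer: 27/20 - 482*I*√313/313 ≈ 1.35 - 27.244*I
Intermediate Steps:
482/(√(-63 - 250)) + 27/20 = 482/(√(-313)) + 27*(1/20) = 482/((I*√313)) + 27/20 = 482*(-I*√313/313) + 27/20 = -482*I*√313/313 + 27/20 = 27/20 - 482*I*√313/313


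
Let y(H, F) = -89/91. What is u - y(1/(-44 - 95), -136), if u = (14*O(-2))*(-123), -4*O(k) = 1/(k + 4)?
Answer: 78707/364 ≈ 216.23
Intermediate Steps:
O(k) = -1/(4*(4 + k)) (O(k) = -1/(4*(k + 4)) = -1/(4*(4 + k)))
y(H, F) = -89/91 (y(H, F) = -89*1/91 = -89/91)
u = 861/4 (u = (14*(-1/(16 + 4*(-2))))*(-123) = (14*(-1/(16 - 8)))*(-123) = (14*(-1/8))*(-123) = (14*(-1*⅛))*(-123) = (14*(-⅛))*(-123) = -7/4*(-123) = 861/4 ≈ 215.25)
u - y(1/(-44 - 95), -136) = 861/4 - 1*(-89/91) = 861/4 + 89/91 = 78707/364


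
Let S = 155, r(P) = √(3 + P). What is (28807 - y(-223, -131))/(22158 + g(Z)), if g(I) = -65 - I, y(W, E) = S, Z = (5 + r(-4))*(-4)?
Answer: 633581676/488984785 - 114608*I/488984785 ≈ 1.2957 - 0.00023438*I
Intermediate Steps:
Z = -20 - 4*I (Z = (5 + √(3 - 4))*(-4) = (5 + √(-1))*(-4) = (5 + I)*(-4) = -20 - 4*I ≈ -20.0 - 4.0*I)
y(W, E) = 155
(28807 - y(-223, -131))/(22158 + g(Z)) = (28807 - 1*155)/(22158 + (-65 - (-20 - 4*I))) = (28807 - 155)/(22158 + (-65 + (20 + 4*I))) = 28652/(22158 + (-45 + 4*I)) = 28652/(22113 + 4*I) = 28652*((22113 - 4*I)/488984785) = 28652*(22113 - 4*I)/488984785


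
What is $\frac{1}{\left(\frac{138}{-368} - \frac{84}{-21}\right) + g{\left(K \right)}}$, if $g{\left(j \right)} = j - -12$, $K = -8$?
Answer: $\frac{8}{61} \approx 0.13115$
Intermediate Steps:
$g{\left(j \right)} = 12 + j$ ($g{\left(j \right)} = j + 12 = 12 + j$)
$\frac{1}{\left(\frac{138}{-368} - \frac{84}{-21}\right) + g{\left(K \right)}} = \frac{1}{\left(\frac{138}{-368} - \frac{84}{-21}\right) + \left(12 - 8\right)} = \frac{1}{\left(138 \left(- \frac{1}{368}\right) - -4\right) + 4} = \frac{1}{\left(- \frac{3}{8} + 4\right) + 4} = \frac{1}{\frac{29}{8} + 4} = \frac{1}{\frac{61}{8}} = \frac{8}{61}$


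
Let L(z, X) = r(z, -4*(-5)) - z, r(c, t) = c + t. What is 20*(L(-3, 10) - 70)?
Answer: -1000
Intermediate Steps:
L(z, X) = 20 (L(z, X) = (z - 4*(-5)) - z = (z + 20) - z = (20 + z) - z = 20)
20*(L(-3, 10) - 70) = 20*(20 - 70) = 20*(-50) = -1000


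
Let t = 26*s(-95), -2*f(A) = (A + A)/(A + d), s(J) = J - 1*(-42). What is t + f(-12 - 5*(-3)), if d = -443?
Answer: -606317/440 ≈ -1378.0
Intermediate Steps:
s(J) = 42 + J (s(J) = J + 42 = 42 + J)
f(A) = -A/(-443 + A) (f(A) = -(A + A)/(2*(A - 443)) = -2*A/(2*(-443 + A)) = -A/(-443 + A))
t = -1378 (t = 26*(42 - 95) = 26*(-53) = -1378)
t + f(-12 - 5*(-3)) = -1378 - (-12 - 5*(-3))/(-443 + (-12 - 5*(-3))) = -1378 - (-12 + 15)/(-443 + (-12 + 15)) = -1378 - 1*3/(-443 + 3) = -1378 - 1*3/(-440) = -1378 - 1*3*(-1/440) = -1378 + 3/440 = -606317/440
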